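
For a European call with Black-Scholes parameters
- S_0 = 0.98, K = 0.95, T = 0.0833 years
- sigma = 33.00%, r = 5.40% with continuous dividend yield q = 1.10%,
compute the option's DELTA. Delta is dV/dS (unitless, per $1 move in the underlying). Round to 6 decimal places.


d1 = 0.4116614078; d2 = 0.3164176678
phi(d1) = 0.3665313983; exp(-qT) = 0.9990841197; exp(-rT) = 0.9955119017
N(d1) = 0.6597061924
Delta = exp(-qT) * N(d1) = 0.9990841197 * 0.6597061924 = 0.659102

Answer: Delta = 0.659102


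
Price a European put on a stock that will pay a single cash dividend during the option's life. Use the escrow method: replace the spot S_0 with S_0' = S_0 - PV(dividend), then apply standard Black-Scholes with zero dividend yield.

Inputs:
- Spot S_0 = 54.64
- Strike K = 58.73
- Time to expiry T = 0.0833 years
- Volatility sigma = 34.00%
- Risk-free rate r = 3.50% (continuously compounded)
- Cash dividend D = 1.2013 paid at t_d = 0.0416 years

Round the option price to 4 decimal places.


Answer: Price = 5.6378

Derivation:
PV(D) = D * exp(-r * t_d) = 1.2013 * 0.99854506 = 1.19955218
S_0' = S_0 - PV(D) = 54.6400 - 1.19955218 = 53.44044782
d1 = (ln(S_0'/K) + (r + sigma^2/2)*T) / (sigma*sqrt(T)) = -0.88303879
d2 = d1 - sigma*sqrt(T) = -0.98116870
exp(-rT) = 0.99708875
N(-d1) = 0.81139234; N(-d2) = 0.83674522
P = K * exp(-rT) * N(-d2) - S_0' * N(-d1) = 58.7300 * 0.99708875 * 0.83674522 - 53.44044782 * 0.81139234 = 5.6378


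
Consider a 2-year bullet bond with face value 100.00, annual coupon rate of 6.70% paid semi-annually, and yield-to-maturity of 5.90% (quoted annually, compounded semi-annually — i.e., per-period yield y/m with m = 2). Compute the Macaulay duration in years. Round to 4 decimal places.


Answer: Macaulay duration = 1.9056 years

Derivation:
Coupon per period c = face * coupon_rate / m = 3.350000
Periods per year m = 2; per-period yield y/m = 0.029500
Number of cashflows N = 4
Cashflows (t years, CF_t, discount factor 1/(1+y/m)^(m*t), PV):
  t = 0.5000: CF_t = 3.350000, DF = 0.971345, PV = 3.254007
  t = 1.0000: CF_t = 3.350000, DF = 0.943512, PV = 3.160764
  t = 1.5000: CF_t = 3.350000, DF = 0.916476, PV = 3.070194
  t = 2.0000: CF_t = 103.350000, DF = 0.890214, PV = 92.003654
Price P = sum_t PV_t = 101.488619
Macaulay numerator sum_t t * PV_t:
  t * PV_t at t = 0.5000: 1.627003
  t * PV_t at t = 1.0000: 3.160764
  t * PV_t at t = 1.5000: 4.605290
  t * PV_t at t = 2.0000: 184.007308
Macaulay duration D = (sum_t t * PV_t) / P = 193.400366 / 101.488619 = 1.905636


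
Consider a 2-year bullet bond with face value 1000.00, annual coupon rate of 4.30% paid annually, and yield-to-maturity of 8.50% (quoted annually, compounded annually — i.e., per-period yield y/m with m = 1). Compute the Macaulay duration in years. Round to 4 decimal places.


Coupon per period c = face * coupon_rate / m = 43.000000
Periods per year m = 1; per-period yield y/m = 0.085000
Number of cashflows N = 2
Cashflows (t years, CF_t, discount factor 1/(1+y/m)^(m*t), PV):
  t = 1.0000: CF_t = 43.000000, DF = 0.921659, PV = 39.631336
  t = 2.0000: CF_t = 1043.000000, DF = 0.849455, PV = 885.981864
Price P = sum_t PV_t = 925.613201
Macaulay numerator sum_t t * PV_t:
  t * PV_t at t = 1.0000: 39.631336
  t * PV_t at t = 2.0000: 1771.963728
Macaulay duration D = (sum_t t * PV_t) / P = 1811.595065 / 925.613201 = 1.957184

Answer: Macaulay duration = 1.9572 years


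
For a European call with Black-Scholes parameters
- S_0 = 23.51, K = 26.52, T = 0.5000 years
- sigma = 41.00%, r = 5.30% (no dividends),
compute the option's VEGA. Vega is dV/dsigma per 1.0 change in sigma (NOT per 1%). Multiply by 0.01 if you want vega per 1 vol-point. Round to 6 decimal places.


Answer: Vega = 6.526430

Derivation:
d1 = -0.1791853520; d2 = -0.4690991323
phi(d1) = 0.3925889166; exp(-qT) = 1.0000000000; exp(-rT) = 0.9738480438
Vega = S * exp(-qT) * phi(d1) * sqrt(T) = 23.5100 * 1.0000000000 * 0.3925889166 * 0.7071067812 = 6.526430


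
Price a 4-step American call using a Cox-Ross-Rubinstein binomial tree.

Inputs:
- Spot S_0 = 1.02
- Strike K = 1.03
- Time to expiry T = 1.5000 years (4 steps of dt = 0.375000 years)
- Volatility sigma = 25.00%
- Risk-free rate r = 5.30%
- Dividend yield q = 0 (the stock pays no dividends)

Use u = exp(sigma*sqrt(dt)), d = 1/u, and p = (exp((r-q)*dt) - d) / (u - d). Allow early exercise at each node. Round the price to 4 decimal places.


dt = T/N = 0.375000
u = exp(sigma*sqrt(dt)) = 1.165433; d = 1/u = 0.858050
p = (exp((r-q)*dt) - d) / (u - d) = 0.527107
Discount per step: exp(-r*dt) = 0.980321
Stock lattice S(k, i) with i counting down-moves:
  k=0: S(0,0) = 1.0200
  k=1: S(1,0) = 1.1887; S(1,1) = 0.8752
  k=2: S(2,0) = 1.3854; S(2,1) = 1.0200; S(2,2) = 0.7510
  k=3: S(3,0) = 1.6146; S(3,1) = 1.1887; S(3,2) = 0.8752; S(3,3) = 0.6444
  k=4: S(4,0) = 1.8817; S(4,1) = 1.3854; S(4,2) = 1.0200; S(4,3) = 0.7510; S(4,4) = 0.5529
Terminal payoffs V(N, i) = max(S_T - K, 0):
  V(4,0) = 0.851699; V(4,1) = 0.355400; V(4,2) = 0.000000; V(4,3) = 0.000000; V(4,4) = 0.000000
Backward induction: V(k, i) = exp(-r*dt) * [p * V(k+1, i) + (1-p) * V(k+1, i+1)]; then take max(V_cont, immediate exercise) for American.
  V(3,0) = exp(-r*dt) * [p*0.851699 + (1-p)*0.355400] = 0.604861; exercise = 0.584591; V(3,0) = max -> 0.604861
  V(3,1) = exp(-r*dt) * [p*0.355400 + (1-p)*0.000000] = 0.183647; exercise = 0.158742; V(3,1) = max -> 0.183647
  V(3,2) = exp(-r*dt) * [p*0.000000 + (1-p)*0.000000] = 0.000000; exercise = 0.000000; V(3,2) = max -> 0.000000
  V(3,3) = exp(-r*dt) * [p*0.000000 + (1-p)*0.000000] = 0.000000; exercise = 0.000000; V(3,3) = max -> 0.000000
  V(2,0) = exp(-r*dt) * [p*0.604861 + (1-p)*0.183647] = 0.397688; exercise = 0.355400; V(2,0) = max -> 0.397688
  V(2,1) = exp(-r*dt) * [p*0.183647 + (1-p)*0.000000] = 0.094897; exercise = 0.000000; V(2,1) = max -> 0.094897
  V(2,2) = exp(-r*dt) * [p*0.000000 + (1-p)*0.000000] = 0.000000; exercise = 0.000000; V(2,2) = max -> 0.000000
  V(1,0) = exp(-r*dt) * [p*0.397688 + (1-p)*0.094897] = 0.249492; exercise = 0.158742; V(1,0) = max -> 0.249492
  V(1,1) = exp(-r*dt) * [p*0.094897 + (1-p)*0.000000] = 0.049036; exercise = 0.000000; V(1,1) = max -> 0.049036
  V(0,0) = exp(-r*dt) * [p*0.249492 + (1-p)*0.049036] = 0.151654; exercise = 0.000000; V(0,0) = max -> 0.151654

Answer: Price = V(0,0) = 0.1517


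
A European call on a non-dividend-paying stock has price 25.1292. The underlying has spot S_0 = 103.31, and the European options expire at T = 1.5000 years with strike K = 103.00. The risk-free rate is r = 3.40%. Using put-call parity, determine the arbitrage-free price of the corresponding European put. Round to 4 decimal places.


Put-call parity: C - P = S_0 * exp(-qT) - K * exp(-rT).
S_0 * exp(-qT) = 103.3100 * 1.00000000 = 103.31000000
K * exp(-rT) = 103.0000 * 0.95027867 = 97.87870306
P = C - S*exp(-qT) + K*exp(-rT)
P = 25.1292 - 103.31000000 + 97.87870306 = 19.6979

Answer: Put price = 19.6979


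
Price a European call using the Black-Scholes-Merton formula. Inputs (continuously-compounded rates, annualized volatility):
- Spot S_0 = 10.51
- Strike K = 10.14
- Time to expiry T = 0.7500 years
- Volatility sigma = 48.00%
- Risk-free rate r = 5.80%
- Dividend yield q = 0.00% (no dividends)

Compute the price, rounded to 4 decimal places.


Answer: Price = 2.0951

Derivation:
d1 = (ln(S/K) + (r - q + 0.5*sigma^2) * T) / (sigma * sqrt(T)) = 0.39870652
d2 = d1 - sigma * sqrt(T) = -0.01698568
exp(-rT) = 0.95743255; exp(-qT) = 1.00000000
C = S_0 * exp(-qT) * N(d1) - K * exp(-rT) * N(d2)
N(d1) = 0.65494527; N(d2) = 0.49322402
C = 10.5100 * 1.00000000 * 0.65494527 - 10.1400 * 0.95743255 * 0.49322402 = 2.0951


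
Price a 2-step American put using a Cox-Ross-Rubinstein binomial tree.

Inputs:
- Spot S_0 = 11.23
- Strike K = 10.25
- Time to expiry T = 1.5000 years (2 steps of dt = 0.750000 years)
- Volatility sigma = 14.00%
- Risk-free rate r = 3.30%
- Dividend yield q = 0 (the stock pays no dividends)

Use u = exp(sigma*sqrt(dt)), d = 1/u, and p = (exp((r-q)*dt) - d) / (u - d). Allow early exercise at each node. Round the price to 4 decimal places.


dt = T/N = 0.750000
u = exp(sigma*sqrt(dt)) = 1.128900; d = 1/u = 0.885818
p = (exp((r-q)*dt) - d) / (u - d) = 0.572814
Discount per step: exp(-r*dt) = 0.975554
Stock lattice S(k, i) with i counting down-moves:
  k=0: S(0,0) = 11.2300
  k=1: S(1,0) = 12.6775; S(1,1) = 9.9477
  k=2: S(2,0) = 14.3117; S(2,1) = 11.2300; S(2,2) = 8.8119
Terminal payoffs V(N, i) = max(K - S_T, 0):
  V(2,0) = 0.000000; V(2,1) = 0.000000; V(2,2) = 1.438113
Backward induction: V(k, i) = exp(-r*dt) * [p * V(k+1, i) + (1-p) * V(k+1, i+1)]; then take max(V_cont, immediate exercise) for American.
  V(1,0) = exp(-r*dt) * [p*0.000000 + (1-p)*0.000000] = 0.000000; exercise = 0.000000; V(1,0) = max -> 0.000000
  V(1,1) = exp(-r*dt) * [p*0.000000 + (1-p)*1.438113] = 0.599323; exercise = 0.302262; V(1,1) = max -> 0.599323
  V(0,0) = exp(-r*dt) * [p*0.000000 + (1-p)*0.599323] = 0.249763; exercise = 0.000000; V(0,0) = max -> 0.249763

Answer: Price = V(0,0) = 0.2498


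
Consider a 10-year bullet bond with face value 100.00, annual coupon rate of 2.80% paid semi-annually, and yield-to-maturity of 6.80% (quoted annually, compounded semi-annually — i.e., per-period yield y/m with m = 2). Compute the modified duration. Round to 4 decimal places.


Coupon per period c = face * coupon_rate / m = 1.400000
Periods per year m = 2; per-period yield y/m = 0.034000
Number of cashflows N = 20
Cashflows (t years, CF_t, discount factor 1/(1+y/m)^(m*t), PV):
  t = 0.5000: CF_t = 1.400000, DF = 0.967118, PV = 1.353965
  t = 1.0000: CF_t = 1.400000, DF = 0.935317, PV = 1.309444
  t = 1.5000: CF_t = 1.400000, DF = 0.904562, PV = 1.266387
  t = 2.0000: CF_t = 1.400000, DF = 0.874818, PV = 1.224746
  t = 2.5000: CF_t = 1.400000, DF = 0.846052, PV = 1.184473
  t = 3.0000: CF_t = 1.400000, DF = 0.818233, PV = 1.145526
  t = 3.5000: CF_t = 1.400000, DF = 0.791327, PV = 1.107858
  t = 4.0000: CF_t = 1.400000, DF = 0.765307, PV = 1.071430
  t = 4.5000: CF_t = 1.400000, DF = 0.740142, PV = 1.036199
  t = 5.0000: CF_t = 1.400000, DF = 0.715805, PV = 1.002127
  t = 5.5000: CF_t = 1.400000, DF = 0.692268, PV = 0.969175
  t = 6.0000: CF_t = 1.400000, DF = 0.669505, PV = 0.937306
  t = 6.5000: CF_t = 1.400000, DF = 0.647490, PV = 0.906486
  t = 7.0000: CF_t = 1.400000, DF = 0.626199, PV = 0.876679
  t = 7.5000: CF_t = 1.400000, DF = 0.605608, PV = 0.847852
  t = 8.0000: CF_t = 1.400000, DF = 0.585695, PV = 0.819973
  t = 8.5000: CF_t = 1.400000, DF = 0.566436, PV = 0.793010
  t = 9.0000: CF_t = 1.400000, DF = 0.547810, PV = 0.766935
  t = 9.5000: CF_t = 1.400000, DF = 0.529797, PV = 0.741716
  t = 10.0000: CF_t = 101.400000, DF = 0.512377, PV = 51.954980
Price P = sum_t PV_t = 71.316266
First compute Macaulay numerator sum_t t * PV_t:
  t * PV_t at t = 0.5000: 0.676983
  t * PV_t at t = 1.0000: 1.309444
  t * PV_t at t = 1.5000: 1.899580
  t * PV_t at t = 2.0000: 2.449491
  t * PV_t at t = 2.5000: 2.961184
  t * PV_t at t = 3.0000: 3.436577
  t * PV_t at t = 3.5000: 3.877504
  t * PV_t at t = 4.0000: 4.285719
  t * PV_t at t = 4.5000: 4.662896
  t * PV_t at t = 5.0000: 5.010634
  t * PV_t at t = 5.5000: 5.330461
  t * PV_t at t = 6.0000: 5.623838
  t * PV_t at t = 6.5000: 5.892158
  t * PV_t at t = 7.0000: 6.136751
  t * PV_t at t = 7.5000: 6.358889
  t * PV_t at t = 8.0000: 6.559782
  t * PV_t at t = 8.5000: 6.740588
  t * PV_t at t = 9.0000: 6.902412
  t * PV_t at t = 9.5000: 7.046304
  t * PV_t at t = 10.0000: 519.549797
Macaulay duration D = 606.710993 / 71.316266 = 8.507330
Modified duration = D / (1 + y/m) = 8.507330 / (1 + 0.034000) = 8.227592

Answer: Modified duration = 8.2276


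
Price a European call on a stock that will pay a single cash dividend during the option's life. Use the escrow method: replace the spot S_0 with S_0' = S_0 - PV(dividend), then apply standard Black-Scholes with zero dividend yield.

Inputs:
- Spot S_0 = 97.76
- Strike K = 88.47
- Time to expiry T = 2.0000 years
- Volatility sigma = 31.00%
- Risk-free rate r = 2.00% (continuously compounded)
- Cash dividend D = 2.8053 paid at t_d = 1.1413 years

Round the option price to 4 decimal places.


PV(D) = D * exp(-r * t_d) = 2.8053 * 0.97743254 = 2.74199151
S_0' = S_0 - PV(D) = 97.7600 - 2.74199151 = 95.01800849
d1 = (ln(S_0'/K) + (r + sigma^2/2)*T) / (sigma*sqrt(T)) = 0.47331202
d2 = d1 - sigma*sqrt(T) = 0.03490581
exp(-rT) = 0.96078944
N(d1) = 0.68200471; N(d2) = 0.51392258
C = S_0' * N(d1) - K * exp(-rT) * N(d2) = 95.01800849 * 0.68200471 - 88.4700 * 0.96078944 * 0.51392258 = 21.1188

Answer: Price = 21.1188


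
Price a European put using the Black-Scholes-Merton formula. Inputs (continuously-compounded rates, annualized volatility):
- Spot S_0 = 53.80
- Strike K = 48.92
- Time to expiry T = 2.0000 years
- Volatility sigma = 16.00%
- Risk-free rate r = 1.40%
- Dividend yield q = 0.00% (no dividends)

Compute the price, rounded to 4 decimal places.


d1 = (ln(S/K) + (r - q + 0.5*sigma^2) * T) / (sigma * sqrt(T)) = 0.65711060
d2 = d1 - sigma * sqrt(T) = 0.43083643
exp(-rT) = 0.97238837; exp(-qT) = 1.00000000
P = K * exp(-rT) * N(-d2) - S_0 * exp(-qT) * N(-d1)
N(-d1) = 0.25555490; N(-d2) = 0.33329365
P = 48.9200 * 0.97238837 * 0.33329365 - 53.8000 * 1.00000000 * 0.25555490 = 2.1057

Answer: Price = 2.1057


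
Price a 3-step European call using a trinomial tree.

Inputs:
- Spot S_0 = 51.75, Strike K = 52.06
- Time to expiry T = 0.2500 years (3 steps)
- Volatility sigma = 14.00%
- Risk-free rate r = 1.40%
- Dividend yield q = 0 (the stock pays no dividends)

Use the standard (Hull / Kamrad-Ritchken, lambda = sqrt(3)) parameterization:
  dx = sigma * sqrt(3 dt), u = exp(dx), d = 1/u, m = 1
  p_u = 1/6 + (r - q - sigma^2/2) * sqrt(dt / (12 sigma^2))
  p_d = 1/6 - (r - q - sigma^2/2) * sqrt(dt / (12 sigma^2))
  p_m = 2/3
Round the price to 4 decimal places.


Answer: Price = V(0,0) = 1.3048

Derivation:
dt = T/N = 0.083333; dx = sigma*sqrt(3*dt) = 0.070000
u = exp(dx) = 1.072508; d = 1/u = 0.932394
p_u = 0.169167, p_m = 0.666667, p_d = 0.164167
Discount per step: exp(-r*dt) = 0.998834
Stock lattice S(k, j) with j the centered position index:
  k=0: S(0,+0) = 51.7500
  k=1: S(1,-1) = 48.2514; S(1,+0) = 51.7500; S(1,+1) = 55.5023
  k=2: S(2,-2) = 44.9893; S(2,-1) = 48.2514; S(2,+0) = 51.7500; S(2,+1) = 55.5023; S(2,+2) = 59.5267
  k=3: S(3,-3) = 41.9477; S(3,-2) = 44.9893; S(3,-1) = 48.2514; S(3,+0) = 51.7500; S(3,+1) = 55.5023; S(3,+2) = 59.5267; S(3,+3) = 63.8428
Terminal payoffs V(N, j) = max(S_T - K, 0):
  V(3,-3) = 0.000000; V(3,-2) = 0.000000; V(3,-1) = 0.000000; V(3,+0) = 0.000000; V(3,+1) = 3.442298; V(3,+2) = 7.466669; V(3,+3) = 11.782840
Backward induction: V(k, j) = exp(-r*dt) * [p_u * V(k+1, j+1) + p_m * V(k+1, j) + p_d * V(k+1, j-1)]
  V(2,-2) = exp(-r*dt) * [p_u*0.000000 + p_m*0.000000 + p_d*0.000000] = 0.000000
  V(2,-1) = exp(-r*dt) * [p_u*0.000000 + p_m*0.000000 + p_d*0.000000] = 0.000000
  V(2,+0) = exp(-r*dt) * [p_u*3.442298 + p_m*0.000000 + p_d*0.000000] = 0.581643
  V(2,+1) = exp(-r*dt) * [p_u*7.466669 + p_m*3.442298 + p_d*0.000000] = 3.553829
  V(2,+2) = exp(-r*dt) * [p_u*11.782840 + p_m*7.466669 + p_d*3.442298] = 7.527367
  V(1,-1) = exp(-r*dt) * [p_u*0.581643 + p_m*0.000000 + p_d*0.000000] = 0.098280
  V(1,+0) = exp(-r*dt) * [p_u*3.553829 + p_m*0.581643 + p_d*0.000000] = 0.987798
  V(1,+1) = exp(-r*dt) * [p_u*7.527367 + p_m*3.553829 + p_d*0.581643] = 3.733726
  V(0,+0) = exp(-r*dt) * [p_u*3.733726 + p_m*0.987798 + p_d*0.098280] = 1.304765


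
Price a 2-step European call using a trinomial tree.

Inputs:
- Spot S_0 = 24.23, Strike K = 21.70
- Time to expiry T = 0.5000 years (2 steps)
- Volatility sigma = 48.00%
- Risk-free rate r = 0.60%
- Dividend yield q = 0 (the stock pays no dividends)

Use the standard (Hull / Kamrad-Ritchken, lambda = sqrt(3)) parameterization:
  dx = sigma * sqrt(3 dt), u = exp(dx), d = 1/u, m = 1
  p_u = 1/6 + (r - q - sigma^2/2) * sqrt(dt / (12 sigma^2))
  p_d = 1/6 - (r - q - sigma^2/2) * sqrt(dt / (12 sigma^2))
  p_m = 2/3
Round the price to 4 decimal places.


Answer: Price = V(0,0) = 4.5338

Derivation:
dt = T/N = 0.250000; dx = sigma*sqrt(3*dt) = 0.415692
u = exp(dx) = 1.515419; d = 1/u = 0.659883
p_u = 0.133830, p_m = 0.666667, p_d = 0.199503
Discount per step: exp(-r*dt) = 0.998501
Stock lattice S(k, j) with j the centered position index:
  k=0: S(0,+0) = 24.2300
  k=1: S(1,-1) = 15.9890; S(1,+0) = 24.2300; S(1,+1) = 36.7186
  k=2: S(2,-2) = 10.5509; S(2,-1) = 15.9890; S(2,+0) = 24.2300; S(2,+1) = 36.7186; S(2,+2) = 55.6441
Terminal payoffs V(N, j) = max(S_T - K, 0):
  V(2,-2) = 0.000000; V(2,-1) = 0.000000; V(2,+0) = 2.530000; V(2,+1) = 15.018611; V(2,+2) = 33.944093
Backward induction: V(k, j) = exp(-r*dt) * [p_u * V(k+1, j+1) + p_m * V(k+1, j) + p_d * V(k+1, j-1)]
  V(1,-1) = exp(-r*dt) * [p_u*2.530000 + p_m*0.000000 + p_d*0.000000] = 0.338082
  V(1,+0) = exp(-r*dt) * [p_u*15.018611 + p_m*2.530000 + p_d*0.000000] = 3.691065
  V(1,+1) = exp(-r*dt) * [p_u*33.944093 + p_m*15.018611 + p_d*2.530000] = 15.037311
  V(0,+0) = exp(-r*dt) * [p_u*15.037311 + p_m*3.691065 + p_d*0.338082] = 4.533794


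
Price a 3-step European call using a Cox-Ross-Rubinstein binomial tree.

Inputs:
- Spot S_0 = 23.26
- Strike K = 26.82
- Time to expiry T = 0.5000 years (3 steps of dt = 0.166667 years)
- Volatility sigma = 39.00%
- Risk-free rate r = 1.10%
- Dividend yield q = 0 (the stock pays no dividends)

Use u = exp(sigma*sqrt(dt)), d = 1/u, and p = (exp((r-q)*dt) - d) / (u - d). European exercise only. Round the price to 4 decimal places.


dt = T/N = 0.166667
u = exp(sigma*sqrt(dt)) = 1.172592; d = 1/u = 0.852811
p = (exp((r-q)*dt) - d) / (u - d) = 0.466018
Discount per step: exp(-r*dt) = 0.998168
Stock lattice S(k, i) with i counting down-moves:
  k=0: S(0,0) = 23.2600
  k=1: S(1,0) = 27.2745; S(1,1) = 19.8364
  k=2: S(2,0) = 31.9819; S(2,1) = 23.2600; S(2,2) = 16.9167
  k=3: S(3,0) = 37.5017; S(3,1) = 27.2745; S(3,2) = 19.8364; S(3,3) = 14.4268
Terminal payoffs V(N, i) = max(S_T - K, 0):
  V(3,0) = 10.681677; V(3,1) = 0.454494; V(3,2) = 0.000000; V(3,3) = 0.000000
Backward induction: V(k, i) = exp(-r*dt) * [p * V(k+1, i) + (1-p) * V(k+1, i+1)].
  V(2,0) = exp(-r*dt) * [p*10.681677 + (1-p)*0.454494] = 5.210983
  V(2,1) = exp(-r*dt) * [p*0.454494 + (1-p)*0.000000] = 0.211414
  V(2,2) = exp(-r*dt) * [p*0.000000 + (1-p)*0.000000] = 0.000000
  V(1,0) = exp(-r*dt) * [p*5.210983 + (1-p)*0.211414] = 2.536649
  V(1,1) = exp(-r*dt) * [p*0.211414 + (1-p)*0.000000] = 0.098342
  V(0,0) = exp(-r*dt) * [p*2.536649 + (1-p)*0.098342] = 1.232376

Answer: Price = V(0,0) = 1.2324


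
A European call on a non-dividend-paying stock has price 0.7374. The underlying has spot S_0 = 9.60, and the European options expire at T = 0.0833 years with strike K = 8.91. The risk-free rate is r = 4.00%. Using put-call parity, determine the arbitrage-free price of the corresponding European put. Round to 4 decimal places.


Answer: Put price = 0.0178

Derivation:
Put-call parity: C - P = S_0 * exp(-qT) - K * exp(-rT).
S_0 * exp(-qT) = 9.6000 * 1.00000000 = 9.60000000
K * exp(-rT) = 8.9100 * 0.99667354 = 8.88036129
P = C - S*exp(-qT) + K*exp(-rT)
P = 0.7374 - 9.60000000 + 8.88036129 = 0.0178


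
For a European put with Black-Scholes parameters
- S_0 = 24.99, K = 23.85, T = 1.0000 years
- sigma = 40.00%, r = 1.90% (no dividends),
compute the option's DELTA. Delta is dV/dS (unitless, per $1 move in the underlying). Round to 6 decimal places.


d1 = 0.3642288188; d2 = -0.0357711812
phi(d1) = 0.3733384682; exp(-qT) = 1.0000000000; exp(-rT) = 0.9811793622
N(-d1) = 0.3578435743
Delta = -exp(-qT) * N(-d1) = -1.0000000000 * 0.3578435743 = -0.357844

Answer: Delta = -0.357844


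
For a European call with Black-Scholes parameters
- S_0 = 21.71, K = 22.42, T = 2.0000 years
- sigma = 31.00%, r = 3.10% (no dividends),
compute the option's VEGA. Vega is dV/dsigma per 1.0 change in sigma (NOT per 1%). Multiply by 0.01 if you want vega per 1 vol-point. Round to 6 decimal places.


Answer: Vega = 11.753605

Derivation:
d1 = 0.2872212232; d2 = -0.1511849812
phi(d1) = 0.3828214645; exp(-qT) = 1.0000000000; exp(-rT) = 0.9398828868
Vega = S * exp(-qT) * phi(d1) * sqrt(T) = 21.7100 * 1.0000000000 * 0.3828214645 * 1.4142135624 = 11.753605


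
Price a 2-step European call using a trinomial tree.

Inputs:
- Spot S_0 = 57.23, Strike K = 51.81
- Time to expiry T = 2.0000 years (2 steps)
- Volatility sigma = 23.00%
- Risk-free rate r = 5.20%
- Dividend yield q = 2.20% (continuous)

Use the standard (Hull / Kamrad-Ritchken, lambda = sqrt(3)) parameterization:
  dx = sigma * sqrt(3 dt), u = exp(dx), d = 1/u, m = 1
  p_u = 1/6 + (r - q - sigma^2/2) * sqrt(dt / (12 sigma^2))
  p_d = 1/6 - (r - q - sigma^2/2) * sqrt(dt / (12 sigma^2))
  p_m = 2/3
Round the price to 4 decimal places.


dt = T/N = 1.000000; dx = sigma*sqrt(3*dt) = 0.398372
u = exp(dx) = 1.489398; d = 1/u = 0.671412
p_u = 0.171122, p_m = 0.666667, p_d = 0.162211
Discount per step: exp(-r*dt) = 0.949329
Stock lattice S(k, j) with j the centered position index:
  k=0: S(0,+0) = 57.2300
  k=1: S(1,-1) = 38.4249; S(1,+0) = 57.2300; S(1,+1) = 85.2382
  k=2: S(2,-2) = 25.7990; S(2,-1) = 38.4249; S(2,+0) = 57.2300; S(2,+1) = 85.2382; S(2,+2) = 126.9536
Terminal payoffs V(N, j) = max(S_T - K, 0):
  V(2,-2) = 0.000000; V(2,-1) = 0.000000; V(2,+0) = 5.420000; V(2,+1) = 33.428220; V(2,+2) = 75.143593
Backward induction: V(k, j) = exp(-r*dt) * [p_u * V(k+1, j+1) + p_m * V(k+1, j) + p_d * V(k+1, j-1)]
  V(1,-1) = exp(-r*dt) * [p_u*5.420000 + p_m*0.000000 + p_d*0.000000] = 0.880486
  V(1,+0) = exp(-r*dt) * [p_u*33.428220 + p_m*5.420000 + p_d*0.000000] = 8.860701
  V(1,+1) = exp(-r*dt) * [p_u*75.143593 + p_m*33.428220 + p_d*5.420000] = 34.198061
  V(0,+0) = exp(-r*dt) * [p_u*34.198061 + p_m*8.860701 + p_d*0.880486] = 11.298921

Answer: Price = V(0,0) = 11.2989


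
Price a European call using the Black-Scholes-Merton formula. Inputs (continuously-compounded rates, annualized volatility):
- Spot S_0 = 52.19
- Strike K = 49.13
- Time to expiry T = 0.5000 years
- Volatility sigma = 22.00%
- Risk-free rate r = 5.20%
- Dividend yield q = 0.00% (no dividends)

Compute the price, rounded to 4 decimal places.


d1 = (ln(S/K) + (r - q + 0.5*sigma^2) * T) / (sigma * sqrt(T)) = 0.63331736
d2 = d1 - sigma * sqrt(T) = 0.47775386
exp(-rT) = 0.97433509; exp(-qT) = 1.00000000
C = S_0 * exp(-qT) * N(d1) - K * exp(-rT) * N(d2)
N(d1) = 0.73673679; N(d2) = 0.68358730
C = 52.1900 * 1.00000000 * 0.73673679 - 49.1300 * 0.97433509 * 0.68358730 = 5.7276

Answer: Price = 5.7276


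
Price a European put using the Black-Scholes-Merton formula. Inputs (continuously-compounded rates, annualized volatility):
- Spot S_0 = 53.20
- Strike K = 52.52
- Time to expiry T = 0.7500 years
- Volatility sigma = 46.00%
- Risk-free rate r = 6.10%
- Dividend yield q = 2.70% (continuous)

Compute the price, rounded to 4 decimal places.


d1 = (ln(S/K) + (r - q + 0.5*sigma^2) * T) / (sigma * sqrt(T)) = 0.29548874
d2 = d1 - sigma * sqrt(T) = -0.10288295
exp(-rT) = 0.95528075; exp(-qT) = 0.97995365
P = K * exp(-rT) * N(-d2) - S_0 * exp(-qT) * N(-d1)
N(-d1) = 0.38381028; N(-d2) = 0.54097206
P = 52.5200 * 0.95528075 * 0.54097206 - 53.2000 * 0.97995365 * 0.38381028 = 7.1319

Answer: Price = 7.1319


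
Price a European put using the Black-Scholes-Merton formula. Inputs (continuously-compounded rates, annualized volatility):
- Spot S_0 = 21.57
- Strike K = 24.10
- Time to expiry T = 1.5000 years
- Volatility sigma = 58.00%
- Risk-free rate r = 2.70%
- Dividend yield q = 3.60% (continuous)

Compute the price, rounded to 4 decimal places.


Answer: Price = 7.4898

Derivation:
d1 = (ln(S/K) + (r - q + 0.5*sigma^2) * T) / (sigma * sqrt(T)) = 0.18003978
d2 = d1 - sigma * sqrt(T) = -0.53031225
exp(-rT) = 0.96030916; exp(-qT) = 0.94743211
P = K * exp(-rT) * N(-d2) - S_0 * exp(-qT) * N(-d1)
N(-d1) = 0.42856067; N(-d2) = 0.70205227
P = 24.1000 * 0.96030916 * 0.70205227 - 21.5700 * 0.94743211 * 0.42856067 = 7.4898


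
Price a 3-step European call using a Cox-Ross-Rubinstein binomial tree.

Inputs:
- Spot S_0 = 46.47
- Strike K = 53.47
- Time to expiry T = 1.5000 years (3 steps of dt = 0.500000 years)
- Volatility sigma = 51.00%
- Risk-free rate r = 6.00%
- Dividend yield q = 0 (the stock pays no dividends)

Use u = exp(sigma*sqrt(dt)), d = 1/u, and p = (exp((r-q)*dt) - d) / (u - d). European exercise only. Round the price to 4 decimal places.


dt = T/N = 0.500000
u = exp(sigma*sqrt(dt)) = 1.434225; d = 1/u = 0.697241
p = (exp((r-q)*dt) - d) / (u - d) = 0.452132
Discount per step: exp(-r*dt) = 0.970446
Stock lattice S(k, i) with i counting down-moves:
  k=0: S(0,0) = 46.4700
  k=1: S(1,0) = 66.6484; S(1,1) = 32.4008
  k=2: S(2,0) = 95.5888; S(2,1) = 46.4700; S(2,2) = 22.5911
  k=3: S(3,0) = 137.0959; S(3,1) = 66.6484; S(3,2) = 32.4008; S(3,3) = 15.7515
Terminal payoffs V(N, i) = max(S_T - K, 0):
  V(3,0) = 83.625850; V(3,1) = 13.178424; V(3,2) = 0.000000; V(3,3) = 0.000000
Backward induction: V(k, i) = exp(-r*dt) * [p * V(k+1, i) + (1-p) * V(k+1, i+1)].
  V(2,0) = exp(-r*dt) * [p*83.625850 + (1-p)*13.178424] = 43.699097
  V(2,1) = exp(-r*dt) * [p*13.178424 + (1-p)*0.000000] = 5.782285
  V(2,2) = exp(-r*dt) * [p*0.000000 + (1-p)*0.000000] = 0.000000
  V(1,0) = exp(-r*dt) * [p*43.699097 + (1-p)*5.782285] = 22.248118
  V(1,1) = exp(-r*dt) * [p*5.782285 + (1-p)*0.000000] = 2.537088
  V(0,0) = exp(-r*dt) * [p*22.248118 + (1-p)*2.537088] = 11.110697

Answer: Price = V(0,0) = 11.1107


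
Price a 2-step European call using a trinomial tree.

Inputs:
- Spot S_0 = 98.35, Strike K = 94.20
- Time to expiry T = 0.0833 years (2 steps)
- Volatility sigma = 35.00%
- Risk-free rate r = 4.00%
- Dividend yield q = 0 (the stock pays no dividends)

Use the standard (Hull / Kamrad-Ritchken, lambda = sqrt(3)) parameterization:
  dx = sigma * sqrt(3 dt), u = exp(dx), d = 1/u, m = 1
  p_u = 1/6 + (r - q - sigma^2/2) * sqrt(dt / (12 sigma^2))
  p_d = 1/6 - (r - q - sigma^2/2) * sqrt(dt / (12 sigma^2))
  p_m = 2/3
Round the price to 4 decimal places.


Answer: Price = V(0,0) = 6.6166

Derivation:
dt = T/N = 0.041650; dx = sigma*sqrt(3*dt) = 0.123719
u = exp(dx) = 1.131698; d = 1/u = 0.883628
p_u = 0.163090, p_m = 0.666667, p_d = 0.170244
Discount per step: exp(-r*dt) = 0.998335
Stock lattice S(k, j) with j the centered position index:
  k=0: S(0,+0) = 98.3500
  k=1: S(1,-1) = 86.9048; S(1,+0) = 98.3500; S(1,+1) = 111.3025
  k=2: S(2,-2) = 76.7916; S(2,-1) = 86.9048; S(2,+0) = 98.3500; S(2,+1) = 111.3025; S(2,+2) = 125.9608
Terminal payoffs V(N, j) = max(S_T - K, 0):
  V(2,-2) = 0.000000; V(2,-1) = 0.000000; V(2,+0) = 4.150000; V(2,+1) = 17.102473; V(2,+2) = 31.760758
Backward induction: V(k, j) = exp(-r*dt) * [p_u * V(k+1, j+1) + p_m * V(k+1, j) + p_d * V(k+1, j-1)]
  V(1,-1) = exp(-r*dt) * [p_u*4.150000 + p_m*0.000000 + p_d*0.000000] = 0.675696
  V(1,+0) = exp(-r*dt) * [p_u*17.102473 + p_m*4.150000 + p_d*0.000000] = 5.546656
  V(1,+1) = exp(-r*dt) * [p_u*31.760758 + p_m*17.102473 + p_d*4.150000] = 17.259236
  V(0,+0) = exp(-r*dt) * [p_u*17.259236 + p_m*5.546656 + p_d*0.675696] = 6.616576


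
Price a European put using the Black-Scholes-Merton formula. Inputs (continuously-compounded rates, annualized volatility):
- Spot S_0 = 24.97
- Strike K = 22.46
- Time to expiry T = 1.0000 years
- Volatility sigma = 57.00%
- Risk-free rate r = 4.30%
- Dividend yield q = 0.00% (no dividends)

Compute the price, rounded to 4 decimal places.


Answer: Price = 3.6588

Derivation:
d1 = (ln(S/K) + (r - q + 0.5*sigma^2) * T) / (sigma * sqrt(T)) = 0.54629676
d2 = d1 - sigma * sqrt(T) = -0.02370324
exp(-rT) = 0.95791139; exp(-qT) = 1.00000000
P = K * exp(-rT) * N(-d2) - S_0 * exp(-qT) * N(-d1)
N(-d1) = 0.29243098; N(-d2) = 0.50945534
P = 22.4600 * 0.95791139 * 0.50945534 - 24.9700 * 1.00000000 * 0.29243098 = 3.6588


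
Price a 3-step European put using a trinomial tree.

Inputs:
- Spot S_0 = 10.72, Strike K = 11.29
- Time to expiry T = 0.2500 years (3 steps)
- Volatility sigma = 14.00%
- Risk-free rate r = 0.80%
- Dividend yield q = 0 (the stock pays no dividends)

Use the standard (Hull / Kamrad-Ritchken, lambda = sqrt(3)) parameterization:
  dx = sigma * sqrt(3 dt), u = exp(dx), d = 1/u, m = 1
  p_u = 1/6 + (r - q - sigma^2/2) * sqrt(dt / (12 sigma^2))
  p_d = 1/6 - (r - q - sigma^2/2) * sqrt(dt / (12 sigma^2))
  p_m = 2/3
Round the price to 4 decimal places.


Answer: Price = V(0,0) = 0.6617

Derivation:
dt = T/N = 0.083333; dx = sigma*sqrt(3*dt) = 0.070000
u = exp(dx) = 1.072508; d = 1/u = 0.932394
p_u = 0.165595, p_m = 0.666667, p_d = 0.167738
Discount per step: exp(-r*dt) = 0.999334
Stock lattice S(k, j) with j the centered position index:
  k=0: S(0,+0) = 10.7200
  k=1: S(1,-1) = 9.9953; S(1,+0) = 10.7200; S(1,+1) = 11.4973
  k=2: S(2,-2) = 9.3195; S(2,-1) = 9.9953; S(2,+0) = 10.7200; S(2,+1) = 11.4973; S(2,+2) = 12.3309
  k=3: S(3,-3) = 8.6895; S(3,-2) = 9.3195; S(3,-1) = 9.9953; S(3,+0) = 10.7200; S(3,+1) = 11.4973; S(3,+2) = 12.3309; S(3,+3) = 13.2250
Terminal payoffs V(N, j) = max(K - S_T, 0):
  V(3,-3) = 2.600537; V(3,-2) = 1.970480; V(3,-1) = 1.294738; V(3,+0) = 0.570000; V(3,+1) = 0.000000; V(3,+2) = 0.000000; V(3,+3) = 0.000000
Backward induction: V(k, j) = exp(-r*dt) * [p_u * V(k+1, j+1) + p_m * V(k+1, j) + p_d * V(k+1, j-1)]
  V(2,-2) = exp(-r*dt) * [p_u*1.294738 + p_m*1.970480 + p_d*2.600537] = 1.962956
  V(2,-1) = exp(-r*dt) * [p_u*0.570000 + p_m*1.294738 + p_d*1.970480] = 1.287214
  V(2,+0) = exp(-r*dt) * [p_u*0.000000 + p_m*0.570000 + p_d*1.294738] = 0.596779
  V(2,+1) = exp(-r*dt) * [p_u*0.000000 + p_m*0.000000 + p_d*0.570000] = 0.095547
  V(2,+2) = exp(-r*dt) * [p_u*0.000000 + p_m*0.000000 + p_d*0.000000] = 0.000000
  V(1,-1) = exp(-r*dt) * [p_u*0.596779 + p_m*1.287214 + p_d*1.962956] = 1.285372
  V(1,+0) = exp(-r*dt) * [p_u*0.095547 + p_m*0.596779 + p_d*1.287214] = 0.629170
  V(1,+1) = exp(-r*dt) * [p_u*0.000000 + p_m*0.095547 + p_d*0.596779] = 0.163691
  V(0,+0) = exp(-r*dt) * [p_u*0.163691 + p_m*0.629170 + p_d*1.285372] = 0.661718


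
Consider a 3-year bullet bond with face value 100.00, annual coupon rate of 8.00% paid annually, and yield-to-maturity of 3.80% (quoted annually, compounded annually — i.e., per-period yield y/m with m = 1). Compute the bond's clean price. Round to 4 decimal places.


Answer: Price = 111.6998

Derivation:
Coupon per period c = face * coupon_rate / m = 8.000000
Periods per year m = 1; per-period yield y/m = 0.038000
Number of cashflows N = 3
Cashflows (t years, CF_t, discount factor 1/(1+y/m)^(m*t), PV):
  t = 1.0000: CF_t = 8.000000, DF = 0.963391, PV = 7.707129
  t = 2.0000: CF_t = 8.000000, DF = 0.928122, PV = 7.424980
  t = 3.0000: CF_t = 108.000000, DF = 0.894145, PV = 96.567657
Price P = sum_t PV_t = 111.699766


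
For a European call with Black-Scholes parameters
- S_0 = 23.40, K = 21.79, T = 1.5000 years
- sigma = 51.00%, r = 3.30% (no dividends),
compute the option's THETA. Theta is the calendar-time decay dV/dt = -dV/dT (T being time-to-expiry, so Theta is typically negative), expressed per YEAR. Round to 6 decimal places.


d1 = 0.5056833464; d2 = -0.1189365380
phi(d1) = 0.3510606225; exp(-qT) = 1.0000000000; exp(-rT) = 0.9517051581
Theta = -S*exp(-qT)*phi(d1)*sigma/(2*sqrt(T)) - r*K*exp(-rT)*N(d2) + q*S*exp(-qT)*N(d1)
N(d1) = 0.6934605195; N(d2) = 0.4526628170; sqrt(T) = 1.2247448714
Term 1 = -23.4000 * 1.0000000000 * 0.3510606225 * 0.5100 / (2 * 1.2247448714) = -1.7103796745
Term 2 = -0.0330 * 21.7900 * 0.9517051581 * 0.4526628170 = -0.3097764618
Term 3 = 0 (no dividend yield, q = 0)
Theta = -1.7103796745 + (-0.3097764618) + (0.0000000000) = -2.020156

Answer: Theta = -2.020156


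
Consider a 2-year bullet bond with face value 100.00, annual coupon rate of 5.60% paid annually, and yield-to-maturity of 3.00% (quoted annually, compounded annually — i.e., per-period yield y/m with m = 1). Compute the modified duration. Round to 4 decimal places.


Coupon per period c = face * coupon_rate / m = 5.600000
Periods per year m = 1; per-period yield y/m = 0.030000
Number of cashflows N = 2
Cashflows (t years, CF_t, discount factor 1/(1+y/m)^(m*t), PV):
  t = 1.0000: CF_t = 5.600000, DF = 0.970874, PV = 5.436893
  t = 2.0000: CF_t = 105.600000, DF = 0.942596, PV = 99.538128
Price P = sum_t PV_t = 104.975021
First compute Macaulay numerator sum_t t * PV_t:
  t * PV_t at t = 1.0000: 5.436893
  t * PV_t at t = 2.0000: 199.076256
Macaulay duration D = 204.513149 / 104.975021 = 1.948208
Modified duration = D / (1 + y/m) = 1.948208 / (1 + 0.030000) = 1.891464

Answer: Modified duration = 1.8915


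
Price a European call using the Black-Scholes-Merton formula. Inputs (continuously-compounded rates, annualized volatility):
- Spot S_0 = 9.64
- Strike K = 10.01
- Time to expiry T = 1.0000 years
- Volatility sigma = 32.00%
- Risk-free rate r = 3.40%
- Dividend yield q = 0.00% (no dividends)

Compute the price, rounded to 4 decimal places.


Answer: Price = 1.2101

Derivation:
d1 = (ln(S/K) + (r - q + 0.5*sigma^2) * T) / (sigma * sqrt(T)) = 0.14855161
d2 = d1 - sigma * sqrt(T) = -0.17144839
exp(-rT) = 0.96657150; exp(-qT) = 1.00000000
C = S_0 * exp(-qT) * N(d1) - K * exp(-rT) * N(d2)
N(d1) = 0.55904627; N(d2) = 0.43193560
C = 9.6400 * 1.00000000 * 0.55904627 - 10.0100 * 0.96657150 * 0.43193560 = 1.2101


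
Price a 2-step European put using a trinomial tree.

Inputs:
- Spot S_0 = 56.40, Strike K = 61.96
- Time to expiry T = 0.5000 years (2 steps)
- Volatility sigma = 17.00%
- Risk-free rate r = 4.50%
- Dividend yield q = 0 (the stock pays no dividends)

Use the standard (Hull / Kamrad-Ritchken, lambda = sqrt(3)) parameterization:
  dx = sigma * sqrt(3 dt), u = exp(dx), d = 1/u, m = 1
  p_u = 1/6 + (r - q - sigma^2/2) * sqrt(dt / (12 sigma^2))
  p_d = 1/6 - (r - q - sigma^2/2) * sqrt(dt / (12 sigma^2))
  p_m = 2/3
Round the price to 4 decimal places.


Answer: Price = V(0,0) = 5.5336

Derivation:
dt = T/N = 0.250000; dx = sigma*sqrt(3*dt) = 0.147224
u = exp(dx) = 1.158614; d = 1/u = 0.863100
p_u = 0.192605, p_m = 0.666667, p_d = 0.140728
Discount per step: exp(-r*dt) = 0.988813
Stock lattice S(k, j) with j the centered position index:
  k=0: S(0,+0) = 56.4000
  k=1: S(1,-1) = 48.6789; S(1,+0) = 56.4000; S(1,+1) = 65.3458
  k=2: S(2,-2) = 42.0147; S(2,-1) = 48.6789; S(2,+0) = 56.4000; S(2,+1) = 65.3458; S(2,+2) = 75.7106
Terminal payoffs V(N, j) = max(K - S_T, 0):
  V(2,-2) = 19.945259; V(2,-1) = 13.281140; V(2,+0) = 5.560000; V(2,+1) = 0.000000; V(2,+2) = 0.000000
Backward induction: V(k, j) = exp(-r*dt) * [p_u * V(k+1, j+1) + p_m * V(k+1, j) + p_d * V(k+1, j-1)]
  V(1,-1) = exp(-r*dt) * [p_u*5.560000 + p_m*13.281140 + p_d*19.945259] = 12.589410
  V(1,+0) = exp(-r*dt) * [p_u*0.000000 + p_m*5.560000 + p_d*13.281140] = 5.513325
  V(1,+1) = exp(-r*dt) * [p_u*0.000000 + p_m*0.000000 + p_d*5.560000] = 0.773696
  V(0,+0) = exp(-r*dt) * [p_u*0.773696 + p_m*5.513325 + p_d*12.589410] = 5.533650


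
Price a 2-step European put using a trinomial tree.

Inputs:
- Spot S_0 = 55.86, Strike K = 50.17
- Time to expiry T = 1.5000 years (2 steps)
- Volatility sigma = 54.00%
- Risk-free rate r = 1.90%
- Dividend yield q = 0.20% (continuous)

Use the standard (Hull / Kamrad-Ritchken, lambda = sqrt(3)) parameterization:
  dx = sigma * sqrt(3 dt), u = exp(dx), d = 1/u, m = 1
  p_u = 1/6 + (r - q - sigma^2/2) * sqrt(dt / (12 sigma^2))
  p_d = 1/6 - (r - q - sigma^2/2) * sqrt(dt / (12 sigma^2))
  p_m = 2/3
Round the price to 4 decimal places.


Answer: Price = V(0,0) = 9.3720

Derivation:
dt = T/N = 0.750000; dx = sigma*sqrt(3*dt) = 0.810000
u = exp(dx) = 2.247908; d = 1/u = 0.444858
p_u = 0.107037, p_m = 0.666667, p_d = 0.226296
Discount per step: exp(-r*dt) = 0.985851
Stock lattice S(k, j) with j the centered position index:
  k=0: S(0,+0) = 55.8600
  k=1: S(1,-1) = 24.8498; S(1,+0) = 55.8600; S(1,+1) = 125.5681
  k=2: S(2,-2) = 11.0546; S(2,-1) = 24.8498; S(2,+0) = 55.8600; S(2,+1) = 125.5681; S(2,+2) = 282.2656
Terminal payoffs V(N, j) = max(K - S_T, 0):
  V(2,-2) = 39.115379; V(2,-1) = 25.320228; V(2,+0) = 0.000000; V(2,+1) = 0.000000; V(2,+2) = 0.000000
Backward induction: V(k, j) = exp(-r*dt) * [p_u * V(k+1, j+1) + p_m * V(k+1, j) + p_d * V(k+1, j-1)]
  V(1,-1) = exp(-r*dt) * [p_u*0.000000 + p_m*25.320228 + p_d*39.115379] = 25.367739
  V(1,+0) = exp(-r*dt) * [p_u*0.000000 + p_m*0.000000 + p_d*25.320228] = 5.648802
  V(1,+1) = exp(-r*dt) * [p_u*0.000000 + p_m*0.000000 + p_d*0.000000] = 0.000000
  V(0,+0) = exp(-r*dt) * [p_u*0.000000 + p_m*5.648802 + p_d*25.367739] = 9.371987


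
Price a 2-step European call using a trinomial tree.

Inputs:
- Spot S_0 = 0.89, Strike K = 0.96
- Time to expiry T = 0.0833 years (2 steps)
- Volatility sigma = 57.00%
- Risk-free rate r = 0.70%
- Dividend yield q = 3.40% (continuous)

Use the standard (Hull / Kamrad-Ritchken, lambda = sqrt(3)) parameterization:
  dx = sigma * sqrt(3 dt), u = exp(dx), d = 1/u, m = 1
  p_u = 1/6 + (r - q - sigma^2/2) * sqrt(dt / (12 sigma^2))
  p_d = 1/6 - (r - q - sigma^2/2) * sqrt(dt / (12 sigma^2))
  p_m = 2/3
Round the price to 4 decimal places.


dt = T/N = 0.041650; dx = sigma*sqrt(3*dt) = 0.201485
u = exp(dx) = 1.223218; d = 1/u = 0.817516
p_u = 0.147086, p_m = 0.666667, p_d = 0.186248
Discount per step: exp(-r*dt) = 0.999708
Stock lattice S(k, j) with j the centered position index:
  k=0: S(0,+0) = 0.8900
  k=1: S(1,-1) = 0.7276; S(1,+0) = 0.8900; S(1,+1) = 1.0887
  k=2: S(2,-2) = 0.5948; S(2,-1) = 0.7276; S(2,+0) = 0.8900; S(2,+1) = 1.0887; S(2,+2) = 1.3317
Terminal payoffs V(N, j) = max(S_T - K, 0):
  V(2,-2) = 0.000000; V(2,-1) = 0.000000; V(2,+0) = 0.000000; V(2,+1) = 0.128664; V(2,+2) = 0.371674
Backward induction: V(k, j) = exp(-r*dt) * [p_u * V(k+1, j+1) + p_m * V(k+1, j) + p_d * V(k+1, j-1)]
  V(1,-1) = exp(-r*dt) * [p_u*0.000000 + p_m*0.000000 + p_d*0.000000] = 0.000000
  V(1,+0) = exp(-r*dt) * [p_u*0.128664 + p_m*0.000000 + p_d*0.000000] = 0.018919
  V(1,+1) = exp(-r*dt) * [p_u*0.371674 + p_m*0.128664 + p_d*0.000000] = 0.140403
  V(0,+0) = exp(-r*dt) * [p_u*0.140403 + p_m*0.018919 + p_d*0.000000] = 0.033254

Answer: Price = V(0,0) = 0.0333


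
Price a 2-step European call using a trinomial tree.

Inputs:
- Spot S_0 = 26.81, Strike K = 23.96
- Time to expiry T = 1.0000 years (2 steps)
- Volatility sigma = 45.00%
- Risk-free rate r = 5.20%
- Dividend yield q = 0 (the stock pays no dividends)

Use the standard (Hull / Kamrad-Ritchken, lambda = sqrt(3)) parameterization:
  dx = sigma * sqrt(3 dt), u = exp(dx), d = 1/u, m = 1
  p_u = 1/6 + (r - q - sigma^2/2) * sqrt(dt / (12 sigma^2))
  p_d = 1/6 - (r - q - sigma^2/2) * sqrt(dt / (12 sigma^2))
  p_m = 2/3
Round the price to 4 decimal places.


Answer: Price = V(0,0) = 6.5942

Derivation:
dt = T/N = 0.500000; dx = sigma*sqrt(3*dt) = 0.551135
u = exp(dx) = 1.735222; d = 1/u = 0.576295
p_u = 0.144326, p_m = 0.666667, p_d = 0.189007
Discount per step: exp(-r*dt) = 0.974335
Stock lattice S(k, j) with j the centered position index:
  k=0: S(0,+0) = 26.8100
  k=1: S(1,-1) = 15.4505; S(1,+0) = 26.8100; S(1,+1) = 46.5213
  k=2: S(2,-2) = 8.9040; S(2,-1) = 15.4505; S(2,+0) = 26.8100; S(2,+1) = 46.5213; S(2,+2) = 80.7248
Terminal payoffs V(N, j) = max(S_T - K, 0):
  V(2,-2) = 0.000000; V(2,-1) = 0.000000; V(2,+0) = 2.850000; V(2,+1) = 22.561294; V(2,+2) = 56.764759
Backward induction: V(k, j) = exp(-r*dt) * [p_u * V(k+1, j+1) + p_m * V(k+1, j) + p_d * V(k+1, j-1)]
  V(1,-1) = exp(-r*dt) * [p_u*2.850000 + p_m*0.000000 + p_d*0.000000] = 0.400774
  V(1,+0) = exp(-r*dt) * [p_u*22.561294 + p_m*2.850000 + p_d*0.000000] = 5.023857
  V(1,+1) = exp(-r*dt) * [p_u*56.764759 + p_m*22.561294 + p_d*2.850000] = 23.162075
  V(0,+0) = exp(-r*dt) * [p_u*23.162075 + p_m*5.023857 + p_d*0.400774] = 6.594189


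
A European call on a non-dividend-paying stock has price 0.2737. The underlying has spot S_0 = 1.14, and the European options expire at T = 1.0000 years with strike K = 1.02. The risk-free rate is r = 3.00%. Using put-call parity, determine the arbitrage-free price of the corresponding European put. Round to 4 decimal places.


Answer: Put price = 0.1236

Derivation:
Put-call parity: C - P = S_0 * exp(-qT) - K * exp(-rT).
S_0 * exp(-qT) = 1.1400 * 1.00000000 = 1.14000000
K * exp(-rT) = 1.0200 * 0.97044553 = 0.98985444
P = C - S*exp(-qT) + K*exp(-rT)
P = 0.2737 - 1.14000000 + 0.98985444 = 0.1236


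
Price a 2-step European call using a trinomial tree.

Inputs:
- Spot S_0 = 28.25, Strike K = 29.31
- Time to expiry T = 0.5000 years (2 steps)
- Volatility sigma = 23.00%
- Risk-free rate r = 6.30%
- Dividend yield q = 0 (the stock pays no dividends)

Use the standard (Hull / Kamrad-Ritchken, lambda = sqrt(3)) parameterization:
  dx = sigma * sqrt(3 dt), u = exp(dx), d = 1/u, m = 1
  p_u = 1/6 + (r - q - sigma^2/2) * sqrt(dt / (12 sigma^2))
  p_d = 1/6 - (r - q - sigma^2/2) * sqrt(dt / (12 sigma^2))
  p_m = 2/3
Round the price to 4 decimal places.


dt = T/N = 0.250000; dx = sigma*sqrt(3*dt) = 0.199186
u = exp(dx) = 1.220409; d = 1/u = 0.819398
p_u = 0.189604, p_m = 0.666667, p_d = 0.143730
Discount per step: exp(-r*dt) = 0.984373
Stock lattice S(k, j) with j the centered position index:
  k=0: S(0,+0) = 28.2500
  k=1: S(1,-1) = 23.1480; S(1,+0) = 28.2500; S(1,+1) = 34.4765
  k=2: S(2,-2) = 18.9674; S(2,-1) = 23.1480; S(2,+0) = 28.2500; S(2,+1) = 34.4765; S(2,+2) = 42.0755
Terminal payoffs V(N, j) = max(S_T - K, 0):
  V(2,-2) = 0.000000; V(2,-1) = 0.000000; V(2,+0) = 0.000000; V(2,+1) = 5.166547; V(2,+2) = 12.765480
Backward induction: V(k, j) = exp(-r*dt) * [p_u * V(k+1, j+1) + p_m * V(k+1, j) + p_d * V(k+1, j-1)]
  V(1,-1) = exp(-r*dt) * [p_u*0.000000 + p_m*0.000000 + p_d*0.000000] = 0.000000
  V(1,+0) = exp(-r*dt) * [p_u*5.166547 + p_m*0.000000 + p_d*0.000000] = 0.964289
  V(1,+1) = exp(-r*dt) * [p_u*12.765480 + p_m*5.166547 + p_d*0.000000] = 5.773102
  V(0,+0) = exp(-r*dt) * [p_u*5.773102 + p_m*0.964289 + p_d*0.000000] = 1.710311

Answer: Price = V(0,0) = 1.7103
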